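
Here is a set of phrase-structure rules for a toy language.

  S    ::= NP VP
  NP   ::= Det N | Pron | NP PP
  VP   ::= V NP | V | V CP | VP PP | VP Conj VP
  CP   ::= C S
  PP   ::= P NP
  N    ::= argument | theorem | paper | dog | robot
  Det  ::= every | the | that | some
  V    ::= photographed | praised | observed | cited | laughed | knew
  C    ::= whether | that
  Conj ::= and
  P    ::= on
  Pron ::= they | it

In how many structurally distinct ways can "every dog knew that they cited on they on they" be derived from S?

Two of the 5 distinct bracketings:
[S [NP [Det every] [N dog]] [VP [V knew] [CP [C that] [S [NP [Pron they]] [VP [VP [V cited]] [PP [P on] [NP [NP [Pron they]] [PP [P on] [NP [Pron they]]]]]]]]]]
[S [NP [Det every] [N dog]] [VP [V knew] [CP [C that] [S [NP [Pron they]] [VP [VP [VP [V cited]] [PP [P on] [NP [Pron they]]]] [PP [P on] [NP [Pron they]]]]]]]]
The difference turns on whether NP → NP PP is used at the relevant span, versus an alternative expansion of NP.

5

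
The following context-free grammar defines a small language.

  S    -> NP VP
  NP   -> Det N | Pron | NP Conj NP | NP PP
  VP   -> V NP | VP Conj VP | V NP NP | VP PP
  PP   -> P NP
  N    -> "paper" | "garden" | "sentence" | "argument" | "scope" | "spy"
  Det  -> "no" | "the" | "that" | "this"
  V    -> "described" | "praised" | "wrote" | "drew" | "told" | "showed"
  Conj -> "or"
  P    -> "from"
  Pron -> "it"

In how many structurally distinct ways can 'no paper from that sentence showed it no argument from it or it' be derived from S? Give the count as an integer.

3

Two of the 3 distinct bracketings:
[S [NP [NP [Det no] [N paper]] [PP [P from] [NP [Det that] [N sentence]]]] [VP [V showed] [NP [Pron it]] [NP [NP [NP [Det no] [N argument]] [PP [P from] [NP [Pron it]]]] [Conj or] [NP [Pron it]]]]]
[S [NP [NP [Det no] [N paper]] [PP [P from] [NP [Det that] [N sentence]]]] [VP [V showed] [NP [Pron it]] [NP [NP [Det no] [N argument]] [PP [P from] [NP [NP [Pron it]] [Conj or] [NP [Pron it]]]]]]]
The trees differ in how a recursive rule is bracketed over the same span.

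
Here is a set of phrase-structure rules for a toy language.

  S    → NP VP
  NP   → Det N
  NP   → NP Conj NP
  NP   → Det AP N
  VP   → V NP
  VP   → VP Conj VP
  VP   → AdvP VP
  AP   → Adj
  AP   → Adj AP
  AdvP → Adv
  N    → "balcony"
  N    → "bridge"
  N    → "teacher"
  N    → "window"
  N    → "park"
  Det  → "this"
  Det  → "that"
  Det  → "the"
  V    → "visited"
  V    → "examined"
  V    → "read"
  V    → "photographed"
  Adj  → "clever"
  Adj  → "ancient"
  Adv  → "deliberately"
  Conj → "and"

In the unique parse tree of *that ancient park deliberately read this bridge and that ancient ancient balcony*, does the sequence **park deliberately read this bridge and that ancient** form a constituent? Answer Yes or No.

No

[S [NP [Det that] [AP [Adj ancient]] [N park]] [VP [AdvP [Adv deliberately]] [VP [V read] [NP [NP [Det this] [N bridge]] [Conj and] [NP [Det that] [AP [Adj ancient] [AP [Adj ancient]]] [N balcony]]]]]]
The smallest constituent containing 'park deliberately read this bridge and that ancient' is the S spanning 'that ancient park deliberately read this bridge and that ancient ancient balcony'; no single node in the tree dominates exactly the given words.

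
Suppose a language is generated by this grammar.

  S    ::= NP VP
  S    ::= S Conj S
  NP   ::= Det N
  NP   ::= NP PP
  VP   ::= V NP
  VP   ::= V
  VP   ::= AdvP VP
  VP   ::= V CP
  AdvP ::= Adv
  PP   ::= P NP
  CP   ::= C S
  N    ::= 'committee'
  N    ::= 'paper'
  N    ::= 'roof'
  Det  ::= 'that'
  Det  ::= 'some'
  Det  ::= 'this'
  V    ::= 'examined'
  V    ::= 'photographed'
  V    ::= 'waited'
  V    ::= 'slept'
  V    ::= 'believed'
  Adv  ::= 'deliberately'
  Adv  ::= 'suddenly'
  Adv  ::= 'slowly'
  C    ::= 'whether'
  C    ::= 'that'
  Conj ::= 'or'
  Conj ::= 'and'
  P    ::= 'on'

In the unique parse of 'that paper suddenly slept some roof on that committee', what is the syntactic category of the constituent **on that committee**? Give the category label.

S
  NP
    Det: that
    N: paper
  VP
    AdvP
      Adv: suddenly
    VP
      V: slept
      NP
        NP
          Det: some
          N: roof
        PP
          P: on
          NP
            Det: that
            N: committee
The span 'on that committee' is the PP node built by PP → P NP.

PP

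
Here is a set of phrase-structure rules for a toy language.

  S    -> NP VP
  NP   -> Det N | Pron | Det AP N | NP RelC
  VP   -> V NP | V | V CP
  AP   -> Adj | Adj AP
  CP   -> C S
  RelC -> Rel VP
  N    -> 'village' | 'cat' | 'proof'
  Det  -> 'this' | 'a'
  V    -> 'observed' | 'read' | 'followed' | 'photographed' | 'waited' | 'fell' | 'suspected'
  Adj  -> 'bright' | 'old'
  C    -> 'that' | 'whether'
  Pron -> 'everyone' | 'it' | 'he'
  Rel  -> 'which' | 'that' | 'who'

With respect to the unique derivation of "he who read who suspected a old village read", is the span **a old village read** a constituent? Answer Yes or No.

[S [NP [NP [NP [Pron he]] [RelC [Rel who] [VP [V read]]]] [RelC [Rel who] [VP [V suspected] [NP [Det a] [AP [Adj old]] [N village]]]]] [VP [V read]]]
The smallest constituent containing 'a old village read' is the S spanning 'he who read who suspected a old village read'; no single node in the tree dominates exactly the given words.

No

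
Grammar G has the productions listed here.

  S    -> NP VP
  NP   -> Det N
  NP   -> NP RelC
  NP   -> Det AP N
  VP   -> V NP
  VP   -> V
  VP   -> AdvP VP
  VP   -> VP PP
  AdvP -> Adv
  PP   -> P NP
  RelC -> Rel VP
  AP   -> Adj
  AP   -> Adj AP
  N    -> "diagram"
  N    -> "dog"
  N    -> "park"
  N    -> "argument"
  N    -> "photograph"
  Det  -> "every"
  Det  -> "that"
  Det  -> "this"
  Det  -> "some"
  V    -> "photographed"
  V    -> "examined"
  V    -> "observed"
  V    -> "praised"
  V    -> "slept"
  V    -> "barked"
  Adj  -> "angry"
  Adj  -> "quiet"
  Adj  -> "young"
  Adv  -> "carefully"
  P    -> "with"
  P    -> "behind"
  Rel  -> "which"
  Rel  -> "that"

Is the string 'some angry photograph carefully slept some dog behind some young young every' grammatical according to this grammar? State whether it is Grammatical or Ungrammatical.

Ungrammatical

An Adj word can never sit immediately before a Det word in any string this grammar generates, so the substring 'young every' rules out a derivation.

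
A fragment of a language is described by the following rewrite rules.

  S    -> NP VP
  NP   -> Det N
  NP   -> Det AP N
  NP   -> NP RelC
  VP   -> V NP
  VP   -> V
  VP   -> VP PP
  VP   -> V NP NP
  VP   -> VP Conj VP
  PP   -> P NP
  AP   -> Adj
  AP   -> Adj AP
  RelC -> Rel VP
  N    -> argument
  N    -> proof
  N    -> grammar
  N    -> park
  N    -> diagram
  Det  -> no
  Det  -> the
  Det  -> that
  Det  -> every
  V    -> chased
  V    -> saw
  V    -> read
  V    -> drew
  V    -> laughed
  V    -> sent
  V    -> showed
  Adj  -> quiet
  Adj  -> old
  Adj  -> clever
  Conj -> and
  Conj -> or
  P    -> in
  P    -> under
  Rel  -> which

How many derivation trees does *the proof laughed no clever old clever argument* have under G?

1

[S [NP [Det the] [N proof]] [VP [V laughed] [NP [Det no] [AP [Adj clever] [AP [Adj old] [AP [Adj clever]]]] [N argument]]]]
No rule offers an alternative attachment or grouping for any span, so this is the only derivation.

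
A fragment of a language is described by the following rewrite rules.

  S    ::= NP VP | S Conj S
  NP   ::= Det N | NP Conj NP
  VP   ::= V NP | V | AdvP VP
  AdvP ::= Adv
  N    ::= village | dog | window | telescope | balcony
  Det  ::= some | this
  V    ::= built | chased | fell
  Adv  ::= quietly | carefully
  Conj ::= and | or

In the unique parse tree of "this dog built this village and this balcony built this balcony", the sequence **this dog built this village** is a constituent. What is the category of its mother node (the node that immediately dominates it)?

[S [S [NP [Det this] [N dog]] [VP [V built] [NP [Det this] [N village]]]] [Conj and] [S [NP [Det this] [N balcony]] [VP [V built] [NP [Det this] [N balcony]]]]]
The span 'this dog built this village' is the S node built by S → NP VP.
Its mother is the S built by S → S Conj S.

S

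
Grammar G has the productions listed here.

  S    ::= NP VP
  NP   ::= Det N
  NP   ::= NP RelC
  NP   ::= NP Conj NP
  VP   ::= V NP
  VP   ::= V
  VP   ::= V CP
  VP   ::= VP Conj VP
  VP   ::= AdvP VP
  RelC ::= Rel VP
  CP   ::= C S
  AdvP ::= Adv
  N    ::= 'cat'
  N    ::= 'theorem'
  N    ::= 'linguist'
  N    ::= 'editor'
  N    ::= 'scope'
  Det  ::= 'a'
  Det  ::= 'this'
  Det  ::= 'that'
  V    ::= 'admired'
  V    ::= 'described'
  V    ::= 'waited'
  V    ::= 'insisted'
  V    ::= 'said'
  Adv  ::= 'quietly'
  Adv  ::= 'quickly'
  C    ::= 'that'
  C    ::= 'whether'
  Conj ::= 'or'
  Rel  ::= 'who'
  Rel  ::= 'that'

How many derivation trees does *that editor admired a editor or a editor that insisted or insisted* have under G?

4

Two of the 4 distinct bracketings:
[S [NP [Det that] [N editor]] [VP [V admired] [NP [NP [NP [Det a] [N editor]] [Conj or] [NP [Det a] [N editor]]] [RelC [Rel that] [VP [VP [V insisted]] [Conj or] [VP [V insisted]]]]]]]
[S [NP [Det that] [N editor]] [VP [V admired] [NP [NP [Det a] [N editor]] [Conj or] [NP [NP [Det a] [N editor]] [RelC [Rel that] [VP [VP [V insisted]] [Conj or] [VP [V insisted]]]]]]]]
The trees differ in how a recursive rule is bracketed over the same span.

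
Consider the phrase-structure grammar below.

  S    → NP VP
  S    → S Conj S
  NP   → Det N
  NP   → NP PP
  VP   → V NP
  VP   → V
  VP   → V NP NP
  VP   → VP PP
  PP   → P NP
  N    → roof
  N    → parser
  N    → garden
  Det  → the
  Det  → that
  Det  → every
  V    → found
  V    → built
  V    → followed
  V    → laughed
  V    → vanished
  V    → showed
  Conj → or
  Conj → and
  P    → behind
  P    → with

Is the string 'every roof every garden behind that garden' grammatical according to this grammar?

For S → NP VP, the only prefix that parses as NP is 'every roof', but the remainder 'every garden behind that garden' is not a VP under these rules. The alternative S rule S → S Conj S likewise has no satisfying split.

Ungrammatical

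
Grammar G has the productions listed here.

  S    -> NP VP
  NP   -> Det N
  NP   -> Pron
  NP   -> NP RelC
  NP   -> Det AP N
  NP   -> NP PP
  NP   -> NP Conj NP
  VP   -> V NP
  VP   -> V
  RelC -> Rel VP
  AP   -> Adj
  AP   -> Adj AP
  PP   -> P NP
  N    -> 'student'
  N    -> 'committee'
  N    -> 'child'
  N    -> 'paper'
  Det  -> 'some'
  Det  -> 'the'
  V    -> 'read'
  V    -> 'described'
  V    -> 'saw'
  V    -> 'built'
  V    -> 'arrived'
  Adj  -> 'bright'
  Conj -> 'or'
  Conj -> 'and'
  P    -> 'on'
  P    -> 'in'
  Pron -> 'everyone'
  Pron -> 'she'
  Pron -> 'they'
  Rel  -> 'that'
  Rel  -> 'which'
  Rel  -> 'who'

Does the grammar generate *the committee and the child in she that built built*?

Grammatical

[S [NP [NP [NP [NP [Det the] [N committee]] [Conj and] [NP [Det the] [N child]]] [PP [P in] [NP [Pron she]]]] [RelC [Rel that] [VP [V built]]]] [VP [V built]]]
Each bracket corresponds to one application of a listed rule, so the string is derivable from S.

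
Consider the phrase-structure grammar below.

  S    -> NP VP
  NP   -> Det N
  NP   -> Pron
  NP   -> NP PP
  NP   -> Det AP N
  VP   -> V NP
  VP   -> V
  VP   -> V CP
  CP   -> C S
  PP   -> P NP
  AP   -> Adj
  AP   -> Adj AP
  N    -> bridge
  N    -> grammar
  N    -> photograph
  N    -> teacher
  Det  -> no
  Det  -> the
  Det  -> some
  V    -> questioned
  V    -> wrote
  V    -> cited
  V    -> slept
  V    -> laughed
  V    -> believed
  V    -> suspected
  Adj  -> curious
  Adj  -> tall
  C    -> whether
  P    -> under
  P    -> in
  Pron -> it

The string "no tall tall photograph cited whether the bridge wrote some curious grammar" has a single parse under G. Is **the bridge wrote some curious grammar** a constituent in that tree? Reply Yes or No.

[S [NP [Det no] [AP [Adj tall] [AP [Adj tall]]] [N photograph]] [VP [V cited] [CP [C whether] [S [NP [Det the] [N bridge]] [VP [V wrote] [NP [Det some] [AP [Adj curious]] [N grammar]]]]]]]
The words 'the bridge wrote some curious grammar' are exhaustively dominated by a single S node (built by S → NP VP), so they form a constituent.

Yes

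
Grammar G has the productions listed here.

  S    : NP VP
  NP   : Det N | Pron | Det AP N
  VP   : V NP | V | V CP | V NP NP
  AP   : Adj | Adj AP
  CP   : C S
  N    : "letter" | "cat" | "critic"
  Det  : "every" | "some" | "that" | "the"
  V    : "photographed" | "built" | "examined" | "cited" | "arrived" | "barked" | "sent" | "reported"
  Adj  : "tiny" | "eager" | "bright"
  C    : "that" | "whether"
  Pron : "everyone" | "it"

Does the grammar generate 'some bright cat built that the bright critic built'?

[S [NP [Det some] [AP [Adj bright]] [N cat]] [VP [V built] [CP [C that] [S [NP [Det the] [AP [Adj bright]] [N critic]] [VP [V built]]]]]]
The bracketing above is licensed at every node by one of the given productions, with S at the root.

Grammatical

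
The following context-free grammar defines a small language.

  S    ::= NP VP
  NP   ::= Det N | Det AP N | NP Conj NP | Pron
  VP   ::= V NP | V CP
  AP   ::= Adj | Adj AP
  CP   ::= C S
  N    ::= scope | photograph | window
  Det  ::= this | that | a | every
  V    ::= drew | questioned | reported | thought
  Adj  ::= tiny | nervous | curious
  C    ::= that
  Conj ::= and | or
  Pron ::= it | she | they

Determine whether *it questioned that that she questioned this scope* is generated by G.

For S → NP VP, the only prefix that parses as NP is 'it', but the remainder 'questioned that that she questioned this scope' is not a VP under these rules.

Ungrammatical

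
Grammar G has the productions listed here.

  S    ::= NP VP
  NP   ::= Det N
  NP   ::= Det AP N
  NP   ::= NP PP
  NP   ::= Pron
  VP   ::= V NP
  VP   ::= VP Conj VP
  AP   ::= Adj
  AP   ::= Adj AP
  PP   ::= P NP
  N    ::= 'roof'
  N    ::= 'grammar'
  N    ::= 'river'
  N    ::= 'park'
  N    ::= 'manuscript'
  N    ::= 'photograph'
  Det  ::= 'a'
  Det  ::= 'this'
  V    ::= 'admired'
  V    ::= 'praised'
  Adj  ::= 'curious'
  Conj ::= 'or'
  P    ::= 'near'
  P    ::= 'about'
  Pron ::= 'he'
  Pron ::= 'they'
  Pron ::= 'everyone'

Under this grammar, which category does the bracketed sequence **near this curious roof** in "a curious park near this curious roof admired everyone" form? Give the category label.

PP

S
  NP
    NP
      Det: a
      AP
        Adj: curious
      N: park
    PP
      P: near
      NP
        Det: this
        AP
          Adj: curious
        N: roof
  VP
    V: admired
    NP
      Pron: everyone
The span 'near this curious roof' is the PP node built by PP → P NP.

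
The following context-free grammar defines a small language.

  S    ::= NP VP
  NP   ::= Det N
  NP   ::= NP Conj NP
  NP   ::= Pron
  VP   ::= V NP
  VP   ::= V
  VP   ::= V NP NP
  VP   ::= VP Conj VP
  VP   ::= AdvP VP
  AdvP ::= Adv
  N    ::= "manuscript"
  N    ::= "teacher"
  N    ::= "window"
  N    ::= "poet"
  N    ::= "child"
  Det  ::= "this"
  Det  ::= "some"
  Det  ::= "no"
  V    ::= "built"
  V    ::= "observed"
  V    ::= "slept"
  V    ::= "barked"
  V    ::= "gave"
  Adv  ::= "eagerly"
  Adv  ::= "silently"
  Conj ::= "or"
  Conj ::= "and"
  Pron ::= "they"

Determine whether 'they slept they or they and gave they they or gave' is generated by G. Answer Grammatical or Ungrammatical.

Grammatical

S
  NP
    Pron: they
  VP
    VP
      V: slept
      NP
        NP
          Pron: they
        Conj: or
        NP
          Pron: they
    Conj: and
    VP
      VP
        V: gave
        NP
          Pron: they
        NP
          Pron: they
      Conj: or
      VP
        V: gave
Every word is introduced by a lexical rule and the phrasal rules combine the resulting categories into a single S.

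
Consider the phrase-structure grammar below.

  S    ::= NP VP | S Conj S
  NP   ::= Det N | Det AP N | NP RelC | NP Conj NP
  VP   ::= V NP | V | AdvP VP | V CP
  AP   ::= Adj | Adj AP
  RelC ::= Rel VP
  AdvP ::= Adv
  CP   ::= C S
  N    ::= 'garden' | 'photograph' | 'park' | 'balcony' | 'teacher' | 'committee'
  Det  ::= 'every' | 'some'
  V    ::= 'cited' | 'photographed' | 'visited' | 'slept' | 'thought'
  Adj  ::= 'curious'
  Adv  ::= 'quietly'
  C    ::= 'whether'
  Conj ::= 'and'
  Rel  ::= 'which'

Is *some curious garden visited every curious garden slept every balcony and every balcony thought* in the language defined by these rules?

Ungrammatical

For S → NP VP, the only prefix that parses as NP is 'some curious garden', but the remainder 'visited every curious garden slept every balcony and every balcony thought' is not a VP under these rules. The alternative S rule S → S Conj S likewise has no satisfying split.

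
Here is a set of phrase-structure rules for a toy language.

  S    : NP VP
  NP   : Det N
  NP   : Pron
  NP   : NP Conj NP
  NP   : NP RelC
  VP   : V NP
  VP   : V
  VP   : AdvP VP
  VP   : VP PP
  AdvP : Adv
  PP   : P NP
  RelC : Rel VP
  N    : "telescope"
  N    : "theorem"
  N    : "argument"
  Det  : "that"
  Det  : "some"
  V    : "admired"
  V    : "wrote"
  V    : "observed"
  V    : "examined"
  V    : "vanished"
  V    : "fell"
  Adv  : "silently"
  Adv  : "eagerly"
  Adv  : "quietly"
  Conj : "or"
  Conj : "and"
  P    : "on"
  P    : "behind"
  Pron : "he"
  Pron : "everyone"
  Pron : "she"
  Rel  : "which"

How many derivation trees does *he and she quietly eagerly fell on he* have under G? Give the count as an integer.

Two of the 3 distinct bracketings:
[S [NP [NP [Pron he]] [Conj and] [NP [Pron she]]] [VP [AdvP [Adv quietly]] [VP [AdvP [Adv eagerly]] [VP [VP [V fell]] [PP [P on] [NP [Pron he]]]]]]]
[S [NP [NP [Pron he]] [Conj and] [NP [Pron she]]] [VP [AdvP [Adv quietly]] [VP [VP [AdvP [Adv eagerly]] [VP [V fell]]] [PP [P on] [NP [Pron he]]]]]]
The trees differ in how a recursive rule is bracketed over the same span.

3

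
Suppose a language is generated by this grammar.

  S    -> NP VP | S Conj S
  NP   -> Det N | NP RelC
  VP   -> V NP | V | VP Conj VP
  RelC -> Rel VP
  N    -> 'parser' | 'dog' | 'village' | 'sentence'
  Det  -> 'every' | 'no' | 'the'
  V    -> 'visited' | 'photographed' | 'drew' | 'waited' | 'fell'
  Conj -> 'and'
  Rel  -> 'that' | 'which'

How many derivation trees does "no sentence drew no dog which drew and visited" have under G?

2

The two bracketings:
[S [NP [Det no] [N sentence]] [VP [V drew] [NP [NP [Det no] [N dog]] [RelC [Rel which] [VP [VP [V drew]] [Conj and] [VP [V visited]]]]]]]
[S [NP [Det no] [N sentence]] [VP [VP [V drew] [NP [NP [Det no] [N dog]] [RelC [Rel which] [VP [V drew]]]]] [Conj and] [VP [V visited]]]]
The trees differ in how a recursive rule is bracketed over the same span.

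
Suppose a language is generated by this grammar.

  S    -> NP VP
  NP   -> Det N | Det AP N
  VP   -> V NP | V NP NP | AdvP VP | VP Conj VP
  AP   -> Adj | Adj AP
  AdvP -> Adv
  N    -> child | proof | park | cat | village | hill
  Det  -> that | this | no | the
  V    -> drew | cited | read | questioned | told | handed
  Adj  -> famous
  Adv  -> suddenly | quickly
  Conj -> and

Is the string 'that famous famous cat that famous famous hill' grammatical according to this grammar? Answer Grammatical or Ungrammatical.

For S → NP VP, the only prefix that parses as NP is 'that famous famous cat', but the remainder 'that famous famous hill' is not a VP under these rules.

Ungrammatical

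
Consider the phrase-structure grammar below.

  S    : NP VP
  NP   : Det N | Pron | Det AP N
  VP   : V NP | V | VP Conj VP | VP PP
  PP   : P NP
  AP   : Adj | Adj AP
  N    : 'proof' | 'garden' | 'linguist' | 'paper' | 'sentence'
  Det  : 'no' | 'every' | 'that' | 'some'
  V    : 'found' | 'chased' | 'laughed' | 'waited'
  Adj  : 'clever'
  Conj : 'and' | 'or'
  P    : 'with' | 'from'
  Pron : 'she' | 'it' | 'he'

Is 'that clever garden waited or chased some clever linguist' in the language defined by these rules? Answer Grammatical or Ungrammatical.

Grammatical

[S [NP [Det that] [AP [Adj clever]] [N garden]] [VP [VP [V waited]] [Conj or] [VP [V chased] [NP [Det some] [AP [Adj clever]] [N linguist]]]]]
The bracketing above is licensed at every node by one of the given productions, with S at the root.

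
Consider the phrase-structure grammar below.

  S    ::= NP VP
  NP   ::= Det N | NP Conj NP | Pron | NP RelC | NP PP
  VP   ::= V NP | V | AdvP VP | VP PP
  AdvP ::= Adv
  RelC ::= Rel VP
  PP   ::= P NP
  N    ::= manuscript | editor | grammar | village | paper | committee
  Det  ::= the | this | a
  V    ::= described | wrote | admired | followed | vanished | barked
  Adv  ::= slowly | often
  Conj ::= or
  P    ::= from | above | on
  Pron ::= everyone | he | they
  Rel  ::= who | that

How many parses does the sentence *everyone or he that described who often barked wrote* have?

3

Two of the 3 distinct bracketings:
[S [NP [NP [Pron everyone]] [Conj or] [NP [NP [NP [Pron he]] [RelC [Rel that] [VP [V described]]]] [RelC [Rel who] [VP [AdvP [Adv often]] [VP [V barked]]]]]] [VP [V wrote]]]
[S [NP [NP [NP [Pron everyone]] [Conj or] [NP [NP [Pron he]] [RelC [Rel that] [VP [V described]]]]] [RelC [Rel who] [VP [AdvP [Adv often]] [VP [V barked]]]]] [VP [V wrote]]]
The trees differ in how a recursive rule is bracketed over the same span.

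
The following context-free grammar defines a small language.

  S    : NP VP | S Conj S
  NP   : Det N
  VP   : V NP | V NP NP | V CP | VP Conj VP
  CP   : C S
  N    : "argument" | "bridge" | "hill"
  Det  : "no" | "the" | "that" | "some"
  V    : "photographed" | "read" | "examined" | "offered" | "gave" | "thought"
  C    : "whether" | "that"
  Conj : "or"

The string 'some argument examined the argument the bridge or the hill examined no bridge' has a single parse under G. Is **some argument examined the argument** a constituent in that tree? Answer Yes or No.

[S [S [NP [Det some] [N argument]] [VP [V examined] [NP [Det the] [N argument]] [NP [Det the] [N bridge]]]] [Conj or] [S [NP [Det the] [N hill]] [VP [V examined] [NP [Det no] [N bridge]]]]]
The smallest constituent containing 'some argument examined the argument' is the S spanning 'some argument examined the argument the bridge'; no single node in the tree dominates exactly the given words.

No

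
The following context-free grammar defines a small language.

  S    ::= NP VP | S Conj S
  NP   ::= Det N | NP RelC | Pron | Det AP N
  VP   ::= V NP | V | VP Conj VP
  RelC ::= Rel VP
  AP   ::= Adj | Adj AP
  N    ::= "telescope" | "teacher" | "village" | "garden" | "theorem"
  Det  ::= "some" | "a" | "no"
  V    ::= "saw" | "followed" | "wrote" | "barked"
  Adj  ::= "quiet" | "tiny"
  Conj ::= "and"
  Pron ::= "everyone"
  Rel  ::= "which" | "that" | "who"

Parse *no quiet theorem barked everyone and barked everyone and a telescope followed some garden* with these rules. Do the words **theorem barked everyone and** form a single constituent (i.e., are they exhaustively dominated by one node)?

No

[S [S [NP [Det no] [AP [Adj quiet]] [N theorem]] [VP [VP [V barked] [NP [Pron everyone]]] [Conj and] [VP [V barked] [NP [Pron everyone]]]]] [Conj and] [S [NP [Det a] [N telescope]] [VP [V followed] [NP [Det some] [N garden]]]]]
The smallest constituent containing 'theorem barked everyone and' is the S spanning 'no quiet theorem barked everyone and barked everyone'; no single node in the tree dominates exactly the given words.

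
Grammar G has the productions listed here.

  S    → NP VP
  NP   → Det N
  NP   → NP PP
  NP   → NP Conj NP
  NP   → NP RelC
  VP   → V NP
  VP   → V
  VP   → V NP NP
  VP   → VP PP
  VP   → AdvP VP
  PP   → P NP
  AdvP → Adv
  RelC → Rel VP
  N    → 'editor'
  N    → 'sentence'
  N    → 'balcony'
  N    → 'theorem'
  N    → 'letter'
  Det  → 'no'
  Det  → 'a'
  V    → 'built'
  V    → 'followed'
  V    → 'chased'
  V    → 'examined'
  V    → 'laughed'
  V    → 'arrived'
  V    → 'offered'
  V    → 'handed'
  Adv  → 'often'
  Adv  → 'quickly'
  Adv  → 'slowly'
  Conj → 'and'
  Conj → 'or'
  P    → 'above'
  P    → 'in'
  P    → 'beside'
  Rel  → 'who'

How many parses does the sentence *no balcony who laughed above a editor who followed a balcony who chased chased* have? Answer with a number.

10

Two of the 10 distinct bracketings:
[S [NP [NP [NP [Det no] [N balcony]] [RelC [Rel who] [VP [V laughed]]]] [PP [P above] [NP [NP [Det a] [N editor]] [RelC [Rel who] [VP [V followed] [NP [NP [Det a] [N balcony]] [RelC [Rel who] [VP [V chased]]]]]]]]] [VP [V chased]]]
[S [NP [NP [NP [Det no] [N balcony]] [RelC [Rel who] [VP [V laughed]]]] [PP [P above] [NP [NP [NP [Det a] [N editor]] [RelC [Rel who] [VP [V followed] [NP [Det a] [N balcony]]]]] [RelC [Rel who] [VP [V chased]]]]]] [VP [V chased]]]
The trees differ in how a recursive rule is bracketed over the same span.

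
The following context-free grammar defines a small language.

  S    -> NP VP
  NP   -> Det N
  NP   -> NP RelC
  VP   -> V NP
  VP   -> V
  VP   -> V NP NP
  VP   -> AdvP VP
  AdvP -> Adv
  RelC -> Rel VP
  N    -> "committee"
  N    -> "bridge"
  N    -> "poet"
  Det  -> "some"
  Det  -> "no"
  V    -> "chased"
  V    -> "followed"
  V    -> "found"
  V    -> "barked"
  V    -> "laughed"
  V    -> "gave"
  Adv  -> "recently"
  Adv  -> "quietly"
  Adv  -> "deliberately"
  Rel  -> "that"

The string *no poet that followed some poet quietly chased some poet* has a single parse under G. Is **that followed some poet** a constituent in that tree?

Yes

[S [NP [NP [Det no] [N poet]] [RelC [Rel that] [VP [V followed] [NP [Det some] [N poet]]]]] [VP [AdvP [Adv quietly]] [VP [V chased] [NP [Det some] [N poet]]]]]
The words 'that followed some poet' are exhaustively dominated by a single RelC node (built by RelC → Rel VP), so they form a constituent.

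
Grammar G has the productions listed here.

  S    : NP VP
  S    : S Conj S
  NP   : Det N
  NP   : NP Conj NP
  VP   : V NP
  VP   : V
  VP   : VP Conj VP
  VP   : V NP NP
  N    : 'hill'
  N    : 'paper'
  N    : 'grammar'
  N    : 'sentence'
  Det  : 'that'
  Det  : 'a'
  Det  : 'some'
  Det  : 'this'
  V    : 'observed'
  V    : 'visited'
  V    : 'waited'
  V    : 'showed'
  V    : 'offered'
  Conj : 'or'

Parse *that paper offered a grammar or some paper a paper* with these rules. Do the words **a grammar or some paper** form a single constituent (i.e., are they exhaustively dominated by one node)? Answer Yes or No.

[S [NP [Det that] [N paper]] [VP [V offered] [NP [NP [Det a] [N grammar]] [Conj or] [NP [Det some] [N paper]]] [NP [Det a] [N paper]]]]
The words 'a grammar or some paper' are exhaustively dominated by a single NP node (built by NP → NP Conj NP), so they form a constituent.

Yes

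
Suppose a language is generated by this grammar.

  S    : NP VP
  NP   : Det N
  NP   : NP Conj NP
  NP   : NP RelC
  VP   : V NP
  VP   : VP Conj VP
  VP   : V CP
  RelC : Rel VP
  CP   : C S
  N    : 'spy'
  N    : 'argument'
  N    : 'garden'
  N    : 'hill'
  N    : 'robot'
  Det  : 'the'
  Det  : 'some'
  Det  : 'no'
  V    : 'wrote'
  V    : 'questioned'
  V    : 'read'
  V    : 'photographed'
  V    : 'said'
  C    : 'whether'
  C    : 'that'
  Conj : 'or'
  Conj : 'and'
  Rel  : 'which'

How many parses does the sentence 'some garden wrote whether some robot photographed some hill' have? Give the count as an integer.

[S [NP [Det some] [N garden]] [VP [V wrote] [CP [C whether] [S [NP [Det some] [N robot]] [VP [V photographed] [NP [Det some] [N hill]]]]]]]
No rule offers an alternative attachment or grouping for any span, so this is the only derivation.

1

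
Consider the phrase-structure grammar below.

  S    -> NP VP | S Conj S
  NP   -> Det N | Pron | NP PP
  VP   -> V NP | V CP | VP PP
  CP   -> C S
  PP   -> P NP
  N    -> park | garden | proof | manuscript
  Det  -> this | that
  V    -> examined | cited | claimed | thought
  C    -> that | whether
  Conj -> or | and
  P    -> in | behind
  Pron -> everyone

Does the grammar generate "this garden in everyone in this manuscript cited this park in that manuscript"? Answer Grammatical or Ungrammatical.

Grammatical

S
  NP
    NP
      Det: this
      N: garden
    PP
      P: in
      NP
        NP
          Pron: everyone
        PP
          P: in
          NP
            Det: this
            N: manuscript
  VP
    V: cited
    NP
      NP
        Det: this
        N: park
      PP
        P: in
        NP
          Det: that
          N: manuscript
Every word is introduced by a lexical rule and the phrasal rules combine the resulting categories into a single S.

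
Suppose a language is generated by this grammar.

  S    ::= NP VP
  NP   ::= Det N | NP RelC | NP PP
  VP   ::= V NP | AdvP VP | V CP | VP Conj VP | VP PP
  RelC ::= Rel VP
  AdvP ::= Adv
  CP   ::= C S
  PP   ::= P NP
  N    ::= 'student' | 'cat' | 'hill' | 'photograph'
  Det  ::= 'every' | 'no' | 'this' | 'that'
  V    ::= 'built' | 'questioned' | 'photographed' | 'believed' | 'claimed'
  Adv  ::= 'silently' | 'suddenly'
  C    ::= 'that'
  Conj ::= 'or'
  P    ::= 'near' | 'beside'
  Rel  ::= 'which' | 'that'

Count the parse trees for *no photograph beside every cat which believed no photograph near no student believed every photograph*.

Two of the 7 distinct bracketings:
[S [NP [NP [NP [Det no] [N photograph]] [PP [P beside] [NP [Det every] [N cat]]]] [RelC [Rel which] [VP [V believed] [NP [NP [Det no] [N photograph]] [PP [P near] [NP [Det no] [N student]]]]]]] [VP [V believed] [NP [Det every] [N photograph]]]]
[S [NP [NP [NP [Det no] [N photograph]] [PP [P beside] [NP [Det every] [N cat]]]] [RelC [Rel which] [VP [VP [V believed] [NP [Det no] [N photograph]]] [PP [P near] [NP [Det no] [N student]]]]]] [VP [V believed] [NP [Det every] [N photograph]]]]
The difference turns on whether VP → VP PP is used at the relevant span, versus an alternative expansion of VP.

7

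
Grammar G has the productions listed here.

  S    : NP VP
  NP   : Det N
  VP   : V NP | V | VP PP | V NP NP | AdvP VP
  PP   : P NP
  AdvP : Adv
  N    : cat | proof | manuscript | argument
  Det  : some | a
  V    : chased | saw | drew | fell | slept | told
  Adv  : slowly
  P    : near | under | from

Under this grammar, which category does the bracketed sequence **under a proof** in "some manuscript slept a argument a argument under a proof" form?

PP

S
  NP
    Det: some
    N: manuscript
  VP
    VP
      V: slept
      NP
        Det: a
        N: argument
      NP
        Det: a
        N: argument
    PP
      P: under
      NP
        Det: a
        N: proof
The span 'under a proof' is the PP node built by PP → P NP.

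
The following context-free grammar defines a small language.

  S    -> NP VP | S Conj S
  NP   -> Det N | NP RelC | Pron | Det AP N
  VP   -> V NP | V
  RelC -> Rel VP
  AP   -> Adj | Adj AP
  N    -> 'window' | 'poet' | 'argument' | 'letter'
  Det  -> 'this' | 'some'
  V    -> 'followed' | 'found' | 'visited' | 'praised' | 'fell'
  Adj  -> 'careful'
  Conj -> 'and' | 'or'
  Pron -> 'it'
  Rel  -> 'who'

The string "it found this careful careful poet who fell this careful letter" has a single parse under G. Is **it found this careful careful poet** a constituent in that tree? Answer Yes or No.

[S [NP [Pron it]] [VP [V found] [NP [NP [Det this] [AP [Adj careful] [AP [Adj careful]]] [N poet]] [RelC [Rel who] [VP [V fell] [NP [Det this] [AP [Adj careful]] [N letter]]]]]]]
The smallest constituent containing 'it found this careful careful poet' is the S spanning 'it found this careful careful poet who fell this careful letter'; no single node in the tree dominates exactly the given words.

No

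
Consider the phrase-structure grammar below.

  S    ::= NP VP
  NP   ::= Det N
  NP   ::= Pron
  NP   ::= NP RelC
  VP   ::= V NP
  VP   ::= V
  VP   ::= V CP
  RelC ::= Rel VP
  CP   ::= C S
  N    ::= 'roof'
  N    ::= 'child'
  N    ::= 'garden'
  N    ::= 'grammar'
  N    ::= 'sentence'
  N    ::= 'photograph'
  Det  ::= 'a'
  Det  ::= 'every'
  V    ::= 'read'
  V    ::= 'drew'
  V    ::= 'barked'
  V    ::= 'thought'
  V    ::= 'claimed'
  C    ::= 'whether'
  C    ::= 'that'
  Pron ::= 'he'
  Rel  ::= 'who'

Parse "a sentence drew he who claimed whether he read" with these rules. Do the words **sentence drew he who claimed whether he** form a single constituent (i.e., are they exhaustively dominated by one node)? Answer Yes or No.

[S [NP [Det a] [N sentence]] [VP [V drew] [NP [NP [Pron he]] [RelC [Rel who] [VP [V claimed] [CP [C whether] [S [NP [Pron he]] [VP [V read]]]]]]]]]
The smallest constituent containing 'sentence drew he who claimed whether he' is the S spanning 'a sentence drew he who claimed whether he read'; no single node in the tree dominates exactly the given words.

No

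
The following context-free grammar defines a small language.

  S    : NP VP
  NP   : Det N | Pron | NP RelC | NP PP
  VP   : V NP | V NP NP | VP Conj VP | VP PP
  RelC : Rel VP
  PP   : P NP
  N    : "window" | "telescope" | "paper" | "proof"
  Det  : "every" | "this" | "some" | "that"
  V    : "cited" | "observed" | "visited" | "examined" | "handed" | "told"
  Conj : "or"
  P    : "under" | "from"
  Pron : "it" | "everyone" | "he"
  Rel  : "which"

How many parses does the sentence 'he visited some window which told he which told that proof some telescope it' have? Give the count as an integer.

4

Two of the 4 distinct bracketings:
[S [NP [Pron he]] [VP [V visited] [NP [NP [Det some] [N window]] [RelC [Rel which] [VP [V told] [NP [NP [Pron he]] [RelC [Rel which] [VP [V told] [NP [Det that] [N proof]] [NP [Det some] [N telescope]]]]] [NP [Pron it]]]]]]]
[S [NP [Pron he]] [VP [V visited] [NP [NP [Det some] [N window]] [RelC [Rel which] [VP [V told] [NP [NP [Pron he]] [RelC [Rel which] [VP [V told] [NP [Det that] [N proof]] [NP [Det some] [N telescope]]]]]]]] [NP [Pron it]]]]
The trees differ in how a recursive rule is bracketed over the same span.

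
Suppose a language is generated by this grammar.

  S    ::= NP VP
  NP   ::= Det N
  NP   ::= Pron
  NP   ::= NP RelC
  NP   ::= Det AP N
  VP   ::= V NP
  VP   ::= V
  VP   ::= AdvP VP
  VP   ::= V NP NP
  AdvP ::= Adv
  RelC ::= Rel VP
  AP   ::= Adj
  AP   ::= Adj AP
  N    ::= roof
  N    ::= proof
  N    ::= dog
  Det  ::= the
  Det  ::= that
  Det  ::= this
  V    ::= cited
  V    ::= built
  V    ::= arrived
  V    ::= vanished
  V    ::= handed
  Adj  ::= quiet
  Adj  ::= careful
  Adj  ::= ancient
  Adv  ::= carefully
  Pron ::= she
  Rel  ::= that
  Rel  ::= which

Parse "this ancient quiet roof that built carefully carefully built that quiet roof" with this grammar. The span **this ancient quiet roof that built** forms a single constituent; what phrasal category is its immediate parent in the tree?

S
  NP
    NP
      Det: this
      AP
        Adj: ancient
        AP
          Adj: quiet
      N: roof
    RelC
      Rel: that
      VP
        V: built
  VP
    AdvP
      Adv: carefully
    VP
      AdvP
        Adv: carefully
      VP
        V: built
        NP
          Det: that
          AP
            Adj: quiet
          N: roof
The span 'this ancient quiet roof that built' is the NP node built by NP → NP RelC.
Its mother is the S built by S → NP VP.

S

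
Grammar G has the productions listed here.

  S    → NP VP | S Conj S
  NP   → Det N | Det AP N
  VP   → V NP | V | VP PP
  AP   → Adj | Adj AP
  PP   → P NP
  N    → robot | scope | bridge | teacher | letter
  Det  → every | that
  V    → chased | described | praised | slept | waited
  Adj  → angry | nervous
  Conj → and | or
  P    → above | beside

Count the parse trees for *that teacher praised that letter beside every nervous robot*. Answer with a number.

[S [NP [Det that] [N teacher]] [VP [VP [V praised] [NP [Det that] [N letter]]] [PP [P beside] [NP [Det every] [AP [Adj nervous]] [N robot]]]]]
No rule offers an alternative attachment or grouping for any span, so this is the only derivation.

1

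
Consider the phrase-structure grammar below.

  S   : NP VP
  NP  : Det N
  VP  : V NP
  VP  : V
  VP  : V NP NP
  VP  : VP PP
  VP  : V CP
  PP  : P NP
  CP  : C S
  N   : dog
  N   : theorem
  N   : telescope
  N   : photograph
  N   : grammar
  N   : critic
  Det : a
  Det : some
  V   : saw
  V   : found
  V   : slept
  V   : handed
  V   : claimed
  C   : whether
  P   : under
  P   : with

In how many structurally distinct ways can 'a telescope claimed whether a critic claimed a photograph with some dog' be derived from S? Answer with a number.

The two bracketings:
[S [NP [Det a] [N telescope]] [VP [VP [V claimed] [CP [C whether] [S [NP [Det a] [N critic]] [VP [V claimed] [NP [Det a] [N photograph]]]]]] [PP [P with] [NP [Det some] [N dog]]]]]
[S [NP [Det a] [N telescope]] [VP [V claimed] [CP [C whether] [S [NP [Det a] [N critic]] [VP [VP [V claimed] [NP [Det a] [N photograph]]] [PP [P with] [NP [Det some] [N dog]]]]]]]]
The trees differ in how a recursive rule is bracketed over the same span.

2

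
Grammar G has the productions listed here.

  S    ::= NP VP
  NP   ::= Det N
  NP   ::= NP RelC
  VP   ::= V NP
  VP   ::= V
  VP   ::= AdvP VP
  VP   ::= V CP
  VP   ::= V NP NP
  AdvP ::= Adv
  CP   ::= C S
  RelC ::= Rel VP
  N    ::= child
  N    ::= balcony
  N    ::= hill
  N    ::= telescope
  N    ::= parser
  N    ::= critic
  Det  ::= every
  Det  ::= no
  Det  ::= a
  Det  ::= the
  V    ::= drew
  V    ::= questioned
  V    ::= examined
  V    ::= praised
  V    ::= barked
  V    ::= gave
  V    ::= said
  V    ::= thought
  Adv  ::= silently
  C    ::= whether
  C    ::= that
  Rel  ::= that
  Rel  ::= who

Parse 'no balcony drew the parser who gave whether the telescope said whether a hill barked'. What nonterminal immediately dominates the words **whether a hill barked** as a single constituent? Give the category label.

CP

S
  NP
    Det: no
    N: balcony
  VP
    V: drew
    NP
      NP
        Det: the
        N: parser
      RelC
        Rel: who
        VP
          V: gave
          CP
            C: whether
            S
              NP
                Det: the
                N: telescope
              VP
                V: said
                CP
                  C: whether
                  S
                    NP
                      Det: a
                      N: hill
                    VP
                      V: barked
The span 'whether a hill barked' is the CP node built by CP → C S.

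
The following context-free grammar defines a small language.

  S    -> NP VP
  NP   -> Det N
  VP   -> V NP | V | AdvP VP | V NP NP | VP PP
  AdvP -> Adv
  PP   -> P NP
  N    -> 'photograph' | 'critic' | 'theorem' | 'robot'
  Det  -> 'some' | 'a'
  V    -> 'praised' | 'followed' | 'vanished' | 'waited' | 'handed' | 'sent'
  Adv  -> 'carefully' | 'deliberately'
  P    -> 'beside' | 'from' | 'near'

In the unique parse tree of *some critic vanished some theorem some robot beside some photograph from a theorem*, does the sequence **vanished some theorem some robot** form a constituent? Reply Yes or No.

Yes

[S [NP [Det some] [N critic]] [VP [VP [VP [V vanished] [NP [Det some] [N theorem]] [NP [Det some] [N robot]]] [PP [P beside] [NP [Det some] [N photograph]]]] [PP [P from] [NP [Det a] [N theorem]]]]]
The words 'vanished some theorem some robot' are exhaustively dominated by a single VP node (built by VP → V NP NP), so they form a constituent.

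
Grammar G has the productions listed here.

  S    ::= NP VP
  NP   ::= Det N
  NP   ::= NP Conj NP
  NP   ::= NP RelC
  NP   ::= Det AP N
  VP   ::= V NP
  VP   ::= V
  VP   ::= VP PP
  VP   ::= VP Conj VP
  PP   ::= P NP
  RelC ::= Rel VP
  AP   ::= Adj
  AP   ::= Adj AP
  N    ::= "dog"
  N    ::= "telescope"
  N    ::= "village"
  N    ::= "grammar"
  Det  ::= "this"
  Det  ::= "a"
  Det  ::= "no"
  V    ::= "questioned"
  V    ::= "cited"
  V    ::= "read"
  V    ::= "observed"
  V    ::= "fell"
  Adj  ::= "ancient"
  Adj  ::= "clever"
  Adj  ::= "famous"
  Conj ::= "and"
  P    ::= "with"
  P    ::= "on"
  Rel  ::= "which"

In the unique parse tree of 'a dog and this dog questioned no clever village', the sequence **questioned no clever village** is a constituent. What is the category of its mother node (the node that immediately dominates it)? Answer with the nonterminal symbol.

S

S
  NP
    NP
      Det: a
      N: dog
    Conj: and
    NP
      Det: this
      N: dog
  VP
    V: questioned
    NP
      Det: no
      AP
        Adj: clever
      N: village
The span 'questioned no clever village' is the VP node built by VP → V NP.
Its mother is the S built by S → NP VP.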